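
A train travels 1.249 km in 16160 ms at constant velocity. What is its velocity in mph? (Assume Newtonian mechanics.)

d = 1.249 km × 1000.0 = 1249.0 m
t = 16160 ms × 0.001 = 16.16 s
v = d / t = 1249.0 / 16.16 = 77.2896 m/s
v = 77.2896 m/s / 0.44704 = 172.9 mph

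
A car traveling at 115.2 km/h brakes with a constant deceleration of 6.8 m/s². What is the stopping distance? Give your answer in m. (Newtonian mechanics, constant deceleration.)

v₀ = 115.2 km/h × 0.2777777777777778 = 32.0 m/s
d = v₀² / (2a) = 32.0² / (2 × 6.8) = 1024.0 / 13.6 = 75.29 m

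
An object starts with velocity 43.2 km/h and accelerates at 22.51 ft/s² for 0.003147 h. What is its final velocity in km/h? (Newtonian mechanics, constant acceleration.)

v₀ = 43.2 km/h × 0.2777777777777778 = 12.0 m/s
a = 22.51 ft/s² × 0.3048 = 6.86105 m/s²
t = 0.003147 h × 3600.0 = 11.3292 s
v = v₀ + a × t = 12.0 + 6.86105 × 11.3292 = 89.7302 m/s
v = 89.7302 m/s / 0.2777777777777778 = 323.0 km/h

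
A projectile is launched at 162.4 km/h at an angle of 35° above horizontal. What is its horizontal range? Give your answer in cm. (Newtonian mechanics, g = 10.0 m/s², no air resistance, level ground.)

v₀ = 162.4 km/h × 0.2777777777777778 = 45.1111 m/s
R = v₀² × sin(2θ) / g = 45.1111² × sin(2 × 35°) / 10.0 = 2035.01 × 0.939693 / 10.0 = 191.228 m
R = 191.228 m / 0.01 = 19120 cm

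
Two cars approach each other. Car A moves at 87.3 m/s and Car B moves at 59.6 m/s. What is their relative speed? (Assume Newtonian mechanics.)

v_rel = v_A + v_B = 87.3 + 59.6 = 146.9 m/s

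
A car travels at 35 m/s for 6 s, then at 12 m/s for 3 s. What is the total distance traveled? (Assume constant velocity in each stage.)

d₁ = v₁t₁ = 35 × 6 = 210 m
d₂ = v₂t₂ = 12 × 3 = 36 m
d_total = 210 + 36 = 246 m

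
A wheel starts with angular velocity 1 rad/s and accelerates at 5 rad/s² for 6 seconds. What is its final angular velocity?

ω = ω₀ + αt = 1 + 5 × 6 = 31 rad/s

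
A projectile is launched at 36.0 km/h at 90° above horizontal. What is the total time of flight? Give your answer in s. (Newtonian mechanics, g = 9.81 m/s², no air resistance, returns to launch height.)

v₀ = 36.0 km/h × 0.2777777777777778 = 10.0 m/s
T = 2 × v₀ × sin(θ) / g = 2 × 10.0 × sin(90°) / 9.81 = 2 × 10.0 × 1.0 / 9.81 = 2.039 s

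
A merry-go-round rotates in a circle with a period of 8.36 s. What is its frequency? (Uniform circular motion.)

f = 1/T = 1/8.36 = 0.1196 Hz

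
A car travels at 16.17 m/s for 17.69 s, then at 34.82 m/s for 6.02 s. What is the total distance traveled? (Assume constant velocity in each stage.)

d₁ = v₁t₁ = 16.17 × 17.69 = 286.0473 m
d₂ = v₂t₂ = 34.82 × 6.02 = 209.6164 m
d_total = 286.0473 + 209.6164 = 495.66 m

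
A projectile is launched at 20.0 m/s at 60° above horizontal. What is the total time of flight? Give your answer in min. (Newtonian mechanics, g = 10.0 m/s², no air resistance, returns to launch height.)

T = 2 × v₀ × sin(θ) / g = 2 × 20.0 × sin(60°) / 10.0 = 2 × 20.0 × 0.866025 / 10.0 = 3.4641 s
T = 3.4641 s / 60.0 = 0.05774 min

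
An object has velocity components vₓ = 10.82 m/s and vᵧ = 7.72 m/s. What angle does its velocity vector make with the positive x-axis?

θ = arctan(vᵧ/vₓ) = arctan(7.72/10.82) = 35.51°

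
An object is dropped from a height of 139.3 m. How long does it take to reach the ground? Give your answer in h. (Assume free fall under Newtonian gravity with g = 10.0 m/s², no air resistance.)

t = √(2h/g) = √(2 × 139.3 / 10.0) = 5.27826 s
t = 5.27826 s / 3600.0 = 0.001466 h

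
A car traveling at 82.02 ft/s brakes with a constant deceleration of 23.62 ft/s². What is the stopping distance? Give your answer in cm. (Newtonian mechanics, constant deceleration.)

v₀ = 82.02 ft/s × 0.3048 = 24.9997 m/s
a = 23.62 ft/s² × 0.3048 = 7.19938 m/s²
d = v₀² / (2a) = 24.9997² / (2 × 7.19938) = 624.985 / 14.3988 = 43.4054 m
d = 43.4054 m / 0.01 = 4341 cm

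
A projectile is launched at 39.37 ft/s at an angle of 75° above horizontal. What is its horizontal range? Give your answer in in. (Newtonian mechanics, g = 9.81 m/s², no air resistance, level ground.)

v₀ = 39.37 ft/s × 0.3048 = 12.0 m/s
R = v₀² × sin(2θ) / g = 12.0² × sin(2 × 75°) / 9.81 = 144.0 × 0.5 / 9.81 = 7.33945 m
R = 7.33945 m / 0.0254 = 289.0 in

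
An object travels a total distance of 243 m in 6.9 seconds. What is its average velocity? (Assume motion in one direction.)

v_avg = Δd / Δt = 243 / 6.9 = 35.22 m/s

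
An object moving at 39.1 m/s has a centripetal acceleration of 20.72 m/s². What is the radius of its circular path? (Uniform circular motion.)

r = v²/a_c = 39.1²/20.72 = 73.78 m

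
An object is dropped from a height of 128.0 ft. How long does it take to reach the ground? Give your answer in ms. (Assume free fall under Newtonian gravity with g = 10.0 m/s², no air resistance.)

h = 128.0 ft × 0.3048 = 39.0144 m
t = √(2h/g) = √(2 × 39.0144 / 10.0) = 2.79336 s
t = 2.79336 s / 0.001 = 2793 ms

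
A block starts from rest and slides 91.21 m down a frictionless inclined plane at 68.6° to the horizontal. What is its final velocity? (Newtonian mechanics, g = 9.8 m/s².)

a = g sin(θ) = 9.8 × sin(68.6°) = 9.1243 m/s²
v = √(2ad) = √(2 × 9.1243 × 91.21) = 40.8 m/s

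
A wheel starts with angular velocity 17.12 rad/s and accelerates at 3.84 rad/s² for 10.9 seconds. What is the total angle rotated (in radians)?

θ = ω₀t + ½αt² = 17.12×10.9 + ½×3.84×10.9² = 414.72 rad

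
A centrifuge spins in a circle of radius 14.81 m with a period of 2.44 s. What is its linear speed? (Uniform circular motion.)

v = 2πr/T = 2π×14.81/2.44 = 38.14 m/s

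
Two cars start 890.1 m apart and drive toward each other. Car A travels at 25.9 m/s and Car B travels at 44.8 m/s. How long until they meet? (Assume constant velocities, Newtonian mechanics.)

Combined speed: v_combined = 25.9 + 44.8 = 70.7 m/s
Time to meet: t = d/v_combined = 890.1/70.7 = 12.59 s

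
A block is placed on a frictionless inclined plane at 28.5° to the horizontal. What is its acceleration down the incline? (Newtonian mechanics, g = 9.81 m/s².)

a = g sin(θ) = 9.81 × sin(28.5°) = 9.81 × 0.4772 = 4.68 m/s²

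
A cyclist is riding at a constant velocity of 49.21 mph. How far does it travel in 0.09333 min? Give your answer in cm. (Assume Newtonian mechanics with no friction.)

v = 49.21 mph × 0.44704 = 21.9988 m/s
t = 0.09333 min × 60.0 = 5.5998 s
d = v × t = 21.9988 × 5.5998 = 123.189 m
d = 123.189 m / 0.01 = 12320 cm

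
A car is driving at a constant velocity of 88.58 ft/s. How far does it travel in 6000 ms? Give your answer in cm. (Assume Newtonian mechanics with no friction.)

v = 88.58 ft/s × 0.3048 = 26.9992 m/s
t = 6000 ms × 0.001 = 6.0 s
d = v × t = 26.9992 × 6.0 = 161.995 m
d = 161.995 m / 0.01 = 16200 cm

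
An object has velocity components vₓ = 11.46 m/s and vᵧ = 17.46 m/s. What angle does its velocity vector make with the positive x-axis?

θ = arctan(vᵧ/vₓ) = arctan(17.46/11.46) = 56.72°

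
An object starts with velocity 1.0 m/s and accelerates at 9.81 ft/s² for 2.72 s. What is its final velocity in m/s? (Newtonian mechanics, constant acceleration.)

a = 9.81 ft/s² × 0.3048 = 2.99009 m/s²
v = v₀ + a × t = 1.0 + 2.99009 × 2.72 = 9.133 m/s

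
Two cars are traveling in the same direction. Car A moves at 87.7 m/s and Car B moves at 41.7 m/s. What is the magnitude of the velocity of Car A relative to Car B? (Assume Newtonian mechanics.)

v_rel = |v_A - v_B| = |87.7 - 41.7| = 46.0 m/s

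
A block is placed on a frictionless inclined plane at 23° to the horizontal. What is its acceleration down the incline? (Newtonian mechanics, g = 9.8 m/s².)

a = g sin(θ) = 9.8 × sin(23°) = 9.8 × 0.3907 = 3.83 m/s²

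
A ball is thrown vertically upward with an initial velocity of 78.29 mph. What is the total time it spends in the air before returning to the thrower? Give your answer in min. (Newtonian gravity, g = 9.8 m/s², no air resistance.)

v₀ = 78.29 mph × 0.44704 = 34.9988 m/s
t_total = 2 × v₀ / g = 2 × 34.9988 / 9.8 = 7.14261 s
t_total = 7.14261 s / 60.0 = 0.119 min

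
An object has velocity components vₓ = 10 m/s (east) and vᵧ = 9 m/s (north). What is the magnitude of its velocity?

|v| = √(vₓ² + vᵧ²) = √(10² + 9²) = √(181) = 13.45 m/s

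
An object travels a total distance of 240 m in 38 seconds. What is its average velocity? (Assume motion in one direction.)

v_avg = Δd / Δt = 240 / 38 = 6.32 m/s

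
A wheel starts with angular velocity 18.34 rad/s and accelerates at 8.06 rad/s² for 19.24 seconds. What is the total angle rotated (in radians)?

θ = ω₀t + ½αt² = 18.34×19.24 + ½×8.06×19.24² = 1844.68 rad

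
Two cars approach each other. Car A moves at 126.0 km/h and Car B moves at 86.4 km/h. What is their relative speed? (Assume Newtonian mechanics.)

v_rel = v_A + v_B = 126.0 + 86.4 = 212.4 km/h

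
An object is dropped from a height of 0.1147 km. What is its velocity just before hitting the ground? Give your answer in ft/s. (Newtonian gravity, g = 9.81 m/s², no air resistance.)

h = 0.1147 km × 1000.0 = 114.7 m
v = √(2gh) = √(2 × 9.81 × 114.7) = 47.4385 m/s
v = 47.4385 m/s / 0.3048 = 155.6 ft/s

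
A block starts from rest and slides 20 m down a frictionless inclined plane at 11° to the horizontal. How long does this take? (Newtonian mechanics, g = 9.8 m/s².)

a = g sin(θ) = 9.8 × sin(11°) = 1.8699 m/s²
t = √(2d/a) = √(2 × 20 / 1.8699) = 4.63 s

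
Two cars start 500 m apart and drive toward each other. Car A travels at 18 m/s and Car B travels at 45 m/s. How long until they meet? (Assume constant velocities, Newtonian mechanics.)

Combined speed: v_combined = 18 + 45 = 63 m/s
Time to meet: t = d/v_combined = 500/63 = 7.94 s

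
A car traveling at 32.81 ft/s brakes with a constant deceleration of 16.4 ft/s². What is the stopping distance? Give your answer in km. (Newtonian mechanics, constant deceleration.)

v₀ = 32.81 ft/s × 0.3048 = 10.0005 m/s
a = 16.4 ft/s² × 0.3048 = 4.99872 m/s²
d = v₀² / (2a) = 10.0005² / (2 × 4.99872) = 100.01 / 9.99744 = 10.0036 m
d = 10.0036 m / 1000.0 = 0.01 km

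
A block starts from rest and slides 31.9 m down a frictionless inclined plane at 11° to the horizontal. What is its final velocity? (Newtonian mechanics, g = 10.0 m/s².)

a = g sin(θ) = 10.0 × sin(11°) = 1.9081 m/s²
v = √(2ad) = √(2 × 1.9081 × 31.9) = 11.03 m/s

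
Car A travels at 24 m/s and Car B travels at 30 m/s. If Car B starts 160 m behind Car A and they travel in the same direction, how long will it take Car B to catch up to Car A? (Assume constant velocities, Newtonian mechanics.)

Relative speed: v_rel = 30 - 24 = 6 m/s
Time to catch: t = d₀/v_rel = 160/6 = 26.67 s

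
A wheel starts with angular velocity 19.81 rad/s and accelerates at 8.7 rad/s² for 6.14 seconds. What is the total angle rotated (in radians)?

θ = ω₀t + ½αt² = 19.81×6.14 + ½×8.7×6.14² = 285.63 rad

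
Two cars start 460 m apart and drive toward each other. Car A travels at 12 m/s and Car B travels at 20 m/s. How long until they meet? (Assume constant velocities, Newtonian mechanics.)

Combined speed: v_combined = 12 + 20 = 32 m/s
Time to meet: t = d/v_combined = 460/32 = 14.38 s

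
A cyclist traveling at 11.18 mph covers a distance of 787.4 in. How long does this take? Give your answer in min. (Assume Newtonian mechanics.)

d = 787.4 in × 0.0254 = 20.0 m
v = 11.18 mph × 0.44704 = 4.99791 m/s
t = d / v = 20.0 / 4.99791 = 4.00167 s
t = 4.00167 s / 60.0 = 0.06669 min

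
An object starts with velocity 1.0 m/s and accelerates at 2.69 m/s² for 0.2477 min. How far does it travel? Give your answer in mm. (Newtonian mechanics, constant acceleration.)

t = 0.2477 min × 60.0 = 14.862 s
d = v₀ × t + ½ × a × t² = 1.0 × 14.862 + 0.5 × 2.69 × 14.862² = 311.944 m
d = 311.944 m / 0.001 = 311900 mm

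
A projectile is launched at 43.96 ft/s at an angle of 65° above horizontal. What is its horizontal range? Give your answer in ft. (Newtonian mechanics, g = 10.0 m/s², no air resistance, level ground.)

v₀ = 43.96 ft/s × 0.3048 = 13.399 m/s
R = v₀² × sin(2θ) / g = 13.399² × sin(2 × 65°) / 10.0 = 179.533 × 0.766044 / 10.0 = 13.753 m
R = 13.753 m / 0.3048 = 45.12 ft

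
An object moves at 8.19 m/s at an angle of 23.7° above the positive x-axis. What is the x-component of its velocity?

vₓ = v cos(θ) = 8.19 × cos(23.7°) = 7.5 m/s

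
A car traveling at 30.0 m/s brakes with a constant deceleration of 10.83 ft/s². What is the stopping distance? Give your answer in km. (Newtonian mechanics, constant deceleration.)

a = 10.83 ft/s² × 0.3048 = 3.30098 m/s²
d = v₀² / (2a) = 30.0² / (2 × 3.30098) = 900.0 / 6.60196 = 136.323 m
d = 136.323 m / 1000.0 = 0.1363 km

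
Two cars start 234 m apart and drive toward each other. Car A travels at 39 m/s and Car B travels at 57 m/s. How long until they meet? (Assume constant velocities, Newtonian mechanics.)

Combined speed: v_combined = 39 + 57 = 96 m/s
Time to meet: t = d/v_combined = 234/96 = 2.44 s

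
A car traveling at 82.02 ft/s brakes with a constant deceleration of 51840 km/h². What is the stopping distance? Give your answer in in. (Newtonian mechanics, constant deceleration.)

v₀ = 82.02 ft/s × 0.3048 = 24.9997 m/s
a = 51840 km/h² × 7.716049382716049e-05 = 4.0 m/s²
d = v₀² / (2a) = 24.9997² / (2 × 4.0) = 624.985 / 8.0 = 78.1231 m
d = 78.1231 m / 0.0254 = 3076 in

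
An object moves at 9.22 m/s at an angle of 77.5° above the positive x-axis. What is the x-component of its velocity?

vₓ = v cos(θ) = 9.22 × cos(77.5°) = 2.0 m/s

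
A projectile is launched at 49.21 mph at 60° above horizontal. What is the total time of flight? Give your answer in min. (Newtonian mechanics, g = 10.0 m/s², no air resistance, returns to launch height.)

v₀ = 49.21 mph × 0.44704 = 21.99884 m/s
T = 2 × v₀ × sin(θ) / g = 2 × 21.99884 × sin(60°) / 10.0 = 2 × 21.99884 × 0.8660254 / 10.0 = 3.810311 s
T = 3.810311 s / 60.0 = 0.06351 min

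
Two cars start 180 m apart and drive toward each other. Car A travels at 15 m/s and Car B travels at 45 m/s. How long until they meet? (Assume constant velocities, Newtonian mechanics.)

Combined speed: v_combined = 15 + 45 = 60 m/s
Time to meet: t = d/v_combined = 180/60 = 3.0 s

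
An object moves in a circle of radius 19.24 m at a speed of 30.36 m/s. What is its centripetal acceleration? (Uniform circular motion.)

a_c = v²/r = 30.36²/19.24 = 921.7296/19.24 = 47.91 m/s²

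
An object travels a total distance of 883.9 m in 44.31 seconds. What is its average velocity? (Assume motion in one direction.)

v_avg = Δd / Δt = 883.9 / 44.31 = 19.95 m/s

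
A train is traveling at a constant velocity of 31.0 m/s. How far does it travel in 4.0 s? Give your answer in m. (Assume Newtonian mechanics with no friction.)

d = v × t = 31.0 × 4.0 = 124.0 m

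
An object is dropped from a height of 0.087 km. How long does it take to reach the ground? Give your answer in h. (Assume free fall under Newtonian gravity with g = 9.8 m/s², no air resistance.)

h = 0.087 km × 1000.0 = 87.0 m
t = √(2h/g) = √(2 × 87.0 / 9.8) = 4.21368 s
t = 4.21368 s / 3600.0 = 0.00117 h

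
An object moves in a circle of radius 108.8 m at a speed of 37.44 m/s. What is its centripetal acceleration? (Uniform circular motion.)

a_c = v²/r = 37.44²/108.8 = 1401.7536/108.8 = 12.88 m/s²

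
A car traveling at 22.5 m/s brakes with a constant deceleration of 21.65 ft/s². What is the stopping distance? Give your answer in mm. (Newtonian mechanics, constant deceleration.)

a = 21.65 ft/s² × 0.3048 = 6.59892 m/s²
d = v₀² / (2a) = 22.5² / (2 × 6.59892) = 506.25 / 13.1978 = 38.3587 m
d = 38.3587 m / 0.001 = 38360 mm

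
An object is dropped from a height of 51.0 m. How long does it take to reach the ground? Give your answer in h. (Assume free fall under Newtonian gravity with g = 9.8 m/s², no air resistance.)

t = √(2h/g) = √(2 × 51.0 / 9.8) = 3.22617 s
t = 3.22617 s / 3600.0 = 0.0008962 h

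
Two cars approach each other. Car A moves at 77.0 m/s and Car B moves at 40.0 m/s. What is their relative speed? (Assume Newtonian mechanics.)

v_rel = v_A + v_B = 77.0 + 40.0 = 117.0 m/s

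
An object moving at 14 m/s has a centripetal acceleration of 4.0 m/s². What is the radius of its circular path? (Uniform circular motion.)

r = v²/a_c = 14²/4.0 = 49.0 m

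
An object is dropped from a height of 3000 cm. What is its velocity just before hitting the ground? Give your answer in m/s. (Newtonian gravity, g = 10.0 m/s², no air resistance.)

h = 3000 cm × 0.01 = 30.0 m
v = √(2gh) = √(2 × 10.0 × 30.0) = 24.49 m/s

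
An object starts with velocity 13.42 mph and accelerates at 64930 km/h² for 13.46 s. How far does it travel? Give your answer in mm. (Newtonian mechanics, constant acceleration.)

v₀ = 13.42 mph × 0.44704 = 5.99928 m/s
a = 64930 km/h² × 7.716049382716049e-05 = 5.01003 m/s²
d = v₀ × t + ½ × a × t² = 5.99928 × 13.46 + 0.5 × 5.01003 × 13.46² = 534.588 m
d = 534.588 m / 0.001 = 534600 mm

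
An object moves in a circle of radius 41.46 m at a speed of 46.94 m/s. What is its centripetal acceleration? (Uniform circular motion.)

a_c = v²/r = 46.94²/41.46 = 2203.3636/41.46 = 53.14 m/s²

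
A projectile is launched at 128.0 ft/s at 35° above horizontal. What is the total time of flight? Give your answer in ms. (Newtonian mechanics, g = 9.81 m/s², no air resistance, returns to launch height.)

v₀ = 128.0 ft/s × 0.3048 = 39.0144 m/s
T = 2 × v₀ × sin(θ) / g = 2 × 39.0144 × sin(35°) / 9.81 = 2 × 39.0144 × 0.573576 / 9.81 = 4.56223 s
T = 4.56223 s / 0.001 = 4562 ms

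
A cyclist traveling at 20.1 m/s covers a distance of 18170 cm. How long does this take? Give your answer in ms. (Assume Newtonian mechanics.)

d = 18170 cm × 0.01 = 181.7 m
t = d / v = 181.7 / 20.1 = 9.0398 s
t = 9.0398 s / 0.001 = 9040 ms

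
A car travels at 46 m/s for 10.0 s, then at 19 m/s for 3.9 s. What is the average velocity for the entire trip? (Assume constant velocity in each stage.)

d₁ = v₁t₁ = 46 × 10.0 = 460.0 m
d₂ = v₂t₂ = 19 × 3.9 = 74.1 m
d_total = 534.1 m, t_total = 13.9 s
v_avg = d_total/t_total = 534.1/13.9 = 38.42 m/s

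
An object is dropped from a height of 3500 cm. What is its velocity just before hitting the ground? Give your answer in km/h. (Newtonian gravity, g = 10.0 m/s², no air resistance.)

h = 3500 cm × 0.01 = 35.0 m
v = √(2gh) = √(2 × 10.0 × 35.0) = 26.4575 m/s
v = 26.4575 m/s / 0.2777777777777778 = 95.25 km/h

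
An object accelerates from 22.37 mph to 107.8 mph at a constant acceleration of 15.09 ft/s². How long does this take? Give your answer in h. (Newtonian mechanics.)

v₀ = 22.37 mph × 0.44704 = 10.0003 m/s
v = 107.8 mph × 0.44704 = 48.1909 m/s
a = 15.09 ft/s² × 0.3048 = 4.59943 m/s²
t = (v - v₀) / a = (48.1909 - 10.0003) / 4.59943 = 8.30333 s
t = 8.30333 s / 3600.0 = 0.002306 h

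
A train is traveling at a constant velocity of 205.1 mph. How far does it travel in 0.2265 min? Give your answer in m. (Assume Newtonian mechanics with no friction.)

v = 205.1 mph × 0.44704 = 91.6879 m/s
t = 0.2265 min × 60.0 = 13.59 s
d = v × t = 91.6879 × 13.59 = 1246 m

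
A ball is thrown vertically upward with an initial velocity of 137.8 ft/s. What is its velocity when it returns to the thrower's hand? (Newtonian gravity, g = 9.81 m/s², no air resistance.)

By conservation of energy (no air resistance), the ball returns to the throw height with the same speed as launch, but directed downward.
|v_ground| = v₀ = 137.8 ft/s
v_ground = 137.8 ft/s (downward)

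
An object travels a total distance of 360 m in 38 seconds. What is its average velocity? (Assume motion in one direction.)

v_avg = Δd / Δt = 360 / 38 = 9.47 m/s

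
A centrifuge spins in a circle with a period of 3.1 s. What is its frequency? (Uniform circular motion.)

f = 1/T = 1/3.1 = 0.3226 Hz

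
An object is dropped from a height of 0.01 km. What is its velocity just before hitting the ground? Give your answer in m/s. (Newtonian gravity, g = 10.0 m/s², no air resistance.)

h = 0.01 km × 1000.0 = 10.0 m
v = √(2gh) = √(2 × 10.0 × 10.0) = 14.14 m/s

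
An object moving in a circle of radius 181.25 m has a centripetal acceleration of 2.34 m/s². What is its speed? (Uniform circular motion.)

v = √(a_c × r) = √(2.34 × 181.25) = 20.59 m/s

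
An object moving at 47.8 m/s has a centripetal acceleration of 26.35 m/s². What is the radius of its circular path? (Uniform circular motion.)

r = v²/a_c = 47.8²/26.35 = 86.71 m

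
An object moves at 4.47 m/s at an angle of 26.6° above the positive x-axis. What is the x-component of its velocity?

vₓ = v cos(θ) = 4.47 × cos(26.6°) = 4.0 m/s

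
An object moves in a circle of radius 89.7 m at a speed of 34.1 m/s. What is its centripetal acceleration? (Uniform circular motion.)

a_c = v²/r = 34.1²/89.7 = 1162.81/89.7 = 12.96 m/s²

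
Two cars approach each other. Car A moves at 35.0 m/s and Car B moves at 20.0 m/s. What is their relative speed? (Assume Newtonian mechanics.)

v_rel = v_A + v_B = 35.0 + 20.0 = 55.0 m/s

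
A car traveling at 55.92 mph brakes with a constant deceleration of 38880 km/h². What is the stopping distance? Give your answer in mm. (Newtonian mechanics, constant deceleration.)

v₀ = 55.92 mph × 0.44704 = 24.9985 m/s
a = 38880 km/h² × 7.716049382716049e-05 = 3.0 m/s²
d = v₀² / (2a) = 24.9985² / (2 × 3.0) = 624.925 / 6.0 = 104.154 m
d = 104.154 m / 0.001 = 104200 mm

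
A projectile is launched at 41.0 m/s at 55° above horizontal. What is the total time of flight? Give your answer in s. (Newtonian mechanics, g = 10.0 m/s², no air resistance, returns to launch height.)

T = 2 × v₀ × sin(θ) / g = 2 × 41.0 × sin(55°) / 10.0 = 2 × 41.0 × 0.819152 / 10.0 = 6.717 s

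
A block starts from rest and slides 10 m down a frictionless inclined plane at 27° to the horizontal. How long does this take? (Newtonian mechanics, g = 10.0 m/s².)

a = g sin(θ) = 10.0 × sin(27°) = 4.5399 m/s²
t = √(2d/a) = √(2 × 10 / 4.5399) = 2.1 s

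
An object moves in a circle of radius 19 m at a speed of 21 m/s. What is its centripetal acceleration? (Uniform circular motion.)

a_c = v²/r = 21²/19 = 441/19 = 23.21 m/s²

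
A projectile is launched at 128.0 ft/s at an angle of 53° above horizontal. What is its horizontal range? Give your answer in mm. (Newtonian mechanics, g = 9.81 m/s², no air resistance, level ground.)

v₀ = 128.0 ft/s × 0.3048 = 39.0144 m/s
R = v₀² × sin(2θ) / g = 39.0144² × sin(2 × 53°) / 9.81 = 1522.12 × 0.961262 / 9.81 = 149.149 m
R = 149.149 m / 0.001 = 149100 mm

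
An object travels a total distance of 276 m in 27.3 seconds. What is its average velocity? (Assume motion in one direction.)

v_avg = Δd / Δt = 276 / 27.3 = 10.11 m/s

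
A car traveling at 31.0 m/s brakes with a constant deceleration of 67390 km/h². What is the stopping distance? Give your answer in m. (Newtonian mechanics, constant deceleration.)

a = 67390 km/h² × 7.716049382716049e-05 = 5.19985 m/s²
d = v₀² / (2a) = 31.0² / (2 × 5.19985) = 961.0 / 10.3997 = 92.41 m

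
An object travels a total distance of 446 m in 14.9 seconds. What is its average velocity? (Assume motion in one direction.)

v_avg = Δd / Δt = 446 / 14.9 = 29.93 m/s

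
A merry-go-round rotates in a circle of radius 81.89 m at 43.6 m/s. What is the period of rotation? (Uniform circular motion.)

T = 2πr/v = 2π×81.89/43.6 = 11.8 s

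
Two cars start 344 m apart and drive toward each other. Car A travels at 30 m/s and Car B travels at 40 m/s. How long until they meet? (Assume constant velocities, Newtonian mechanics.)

Combined speed: v_combined = 30 + 40 = 70 m/s
Time to meet: t = d/v_combined = 344/70 = 4.91 s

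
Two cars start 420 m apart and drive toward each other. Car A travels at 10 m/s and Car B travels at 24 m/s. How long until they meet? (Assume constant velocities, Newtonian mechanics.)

Combined speed: v_combined = 10 + 24 = 34 m/s
Time to meet: t = d/v_combined = 420/34 = 12.35 s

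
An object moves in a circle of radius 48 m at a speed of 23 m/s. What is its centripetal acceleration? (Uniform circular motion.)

a_c = v²/r = 23²/48 = 529/48 = 11.02 m/s²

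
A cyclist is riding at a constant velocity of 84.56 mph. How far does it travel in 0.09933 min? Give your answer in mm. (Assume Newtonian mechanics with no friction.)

v = 84.56 mph × 0.44704 = 37.8017 m/s
t = 0.09933 min × 60.0 = 5.9598 s
d = v × t = 37.8017 × 5.9598 = 225.291 m
d = 225.291 m / 0.001 = 225300 mm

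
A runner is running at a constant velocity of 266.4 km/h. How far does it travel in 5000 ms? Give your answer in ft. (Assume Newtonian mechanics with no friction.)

v = 266.4 km/h × 0.2777777777777778 = 74.0 m/s
t = 5000 ms × 0.001 = 5.0 s
d = v × t = 74.0 × 5.0 = 370.0 m
d = 370.0 m / 0.3048 = 1214 ft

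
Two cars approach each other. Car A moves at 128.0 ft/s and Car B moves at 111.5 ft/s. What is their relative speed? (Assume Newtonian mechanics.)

v_rel = v_A + v_B = 128.0 + 111.5 = 239.5 ft/s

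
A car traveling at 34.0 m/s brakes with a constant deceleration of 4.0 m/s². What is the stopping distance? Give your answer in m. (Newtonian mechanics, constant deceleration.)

d = v₀² / (2a) = 34.0² / (2 × 4.0) = 1156.0 / 8.0 = 144.5 m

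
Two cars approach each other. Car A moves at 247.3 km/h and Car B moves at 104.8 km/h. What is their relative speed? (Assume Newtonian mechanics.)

v_rel = v_A + v_B = 247.3 + 104.8 = 352.1 km/h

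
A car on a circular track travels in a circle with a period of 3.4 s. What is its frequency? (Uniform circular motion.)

f = 1/T = 1/3.4 = 0.2941 Hz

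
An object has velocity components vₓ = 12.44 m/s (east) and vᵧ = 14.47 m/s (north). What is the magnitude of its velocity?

|v| = √(vₓ² + vᵧ²) = √(12.44² + 14.47²) = √(364.1345) = 19.08 m/s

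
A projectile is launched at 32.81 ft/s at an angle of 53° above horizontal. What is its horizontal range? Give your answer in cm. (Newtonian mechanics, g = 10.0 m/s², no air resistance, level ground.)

v₀ = 32.81 ft/s × 0.3048 = 10.0005 m/s
R = v₀² × sin(2θ) / g = 10.0005² × sin(2 × 53°) / 10.0 = 100.01 × 0.961262 / 10.0 = 9.61358 m
R = 9.61358 m / 0.01 = 961.4 cm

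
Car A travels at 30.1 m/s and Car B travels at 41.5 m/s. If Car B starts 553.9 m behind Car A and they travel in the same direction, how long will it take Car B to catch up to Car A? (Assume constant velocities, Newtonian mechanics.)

Relative speed: v_rel = 41.5 - 30.1 = 11.4 m/s
Time to catch: t = d₀/v_rel = 553.9/11.4 = 48.59 s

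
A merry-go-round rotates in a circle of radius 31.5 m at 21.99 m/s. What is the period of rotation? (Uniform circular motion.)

T = 2πr/v = 2π×31.5/21.99 = 9.0 s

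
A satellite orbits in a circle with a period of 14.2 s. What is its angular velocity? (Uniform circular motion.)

ω = 2π/T = 2π/14.2 = 0.4425 rad/s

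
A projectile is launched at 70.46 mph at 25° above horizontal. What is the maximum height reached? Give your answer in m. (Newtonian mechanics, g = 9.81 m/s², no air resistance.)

v₀ = 70.46 mph × 0.44704 = 31.4984 m/s
H = v₀² × sin²(θ) / (2g) = 31.4984² × sin(25°)² / (2 × 9.81) = 992.149 × 0.178606 / 19.62 = 9.032 m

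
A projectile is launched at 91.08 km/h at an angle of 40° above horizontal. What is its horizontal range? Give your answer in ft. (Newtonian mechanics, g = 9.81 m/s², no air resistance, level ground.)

v₀ = 91.08 km/h × 0.2777777777777778 = 25.3 m/s
R = v₀² × sin(2θ) / g = 25.3² × sin(2 × 40°) / 9.81 = 640.09 × 0.984808 / 9.81 = 64.2575 m
R = 64.2575 m / 0.3048 = 210.8 ft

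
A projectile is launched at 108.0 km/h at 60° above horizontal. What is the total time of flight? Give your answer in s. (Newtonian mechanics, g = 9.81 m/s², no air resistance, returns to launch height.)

v₀ = 108.0 km/h × 0.2777777777777778 = 30.0 m/s
T = 2 × v₀ × sin(θ) / g = 2 × 30.0 × sin(60°) / 9.81 = 2 × 30.0 × 0.866025 / 9.81 = 5.297 s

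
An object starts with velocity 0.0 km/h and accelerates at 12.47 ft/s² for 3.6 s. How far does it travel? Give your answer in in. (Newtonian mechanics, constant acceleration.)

v₀ = 0.0 km/h × 0.2777777777777778 = 0.0 m/s
a = 12.47 ft/s² × 0.3048 = 3.80086 m/s²
d = v₀ × t + ½ × a × t² = 0.0 × 3.6 + 0.5 × 3.80086 × 3.6² = 24.6296 m
d = 24.6296 m / 0.0254 = 969.7 in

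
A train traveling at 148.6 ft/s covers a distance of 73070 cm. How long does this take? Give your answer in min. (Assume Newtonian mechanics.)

d = 73070 cm × 0.01 = 730.7 m
v = 148.6 ft/s × 0.3048 = 45.2933 m/s
t = d / v = 730.7 / 45.2933 = 16.1326 s
t = 16.1326 s / 60.0 = 0.2689 min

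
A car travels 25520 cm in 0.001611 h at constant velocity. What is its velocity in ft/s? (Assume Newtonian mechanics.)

d = 25520 cm × 0.01 = 255.2 m
t = 0.001611 h × 3600.0 = 5.7996 s
v = d / t = 255.2 / 5.7996 = 44.003 m/s
v = 44.003 m/s / 0.3048 = 144.4 ft/s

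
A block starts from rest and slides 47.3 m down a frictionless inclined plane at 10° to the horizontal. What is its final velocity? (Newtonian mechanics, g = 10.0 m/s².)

a = g sin(θ) = 10.0 × sin(10°) = 1.7365 m/s²
v = √(2ad) = √(2 × 1.7365 × 47.3) = 12.82 m/s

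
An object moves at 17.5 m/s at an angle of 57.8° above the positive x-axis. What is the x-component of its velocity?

vₓ = v cos(θ) = 17.5 × cos(57.8°) = 9.33 m/s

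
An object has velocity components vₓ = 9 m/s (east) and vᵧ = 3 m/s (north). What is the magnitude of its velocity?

|v| = √(vₓ² + vᵧ²) = √(9² + 3²) = √(90) = 9.49 m/s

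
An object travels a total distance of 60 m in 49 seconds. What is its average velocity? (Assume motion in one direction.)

v_avg = Δd / Δt = 60 / 49 = 1.22 m/s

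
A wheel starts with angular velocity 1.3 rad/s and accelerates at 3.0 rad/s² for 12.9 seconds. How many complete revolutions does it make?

θ = ω₀t + ½αt² = 1.3×12.9 + ½×3.0×12.9² = 266.385 rad
Total revolutions = θ/(2π) = 266.385/(2π) = 42.4
Complete revolutions = ⌊42.4⌋ = 42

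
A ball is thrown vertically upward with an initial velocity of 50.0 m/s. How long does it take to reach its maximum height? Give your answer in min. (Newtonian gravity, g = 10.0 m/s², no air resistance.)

t_up = v₀ / g = 50.0 / 10.0 = 5.0 s
t_up = 5.0 s / 60.0 = 0.08333 min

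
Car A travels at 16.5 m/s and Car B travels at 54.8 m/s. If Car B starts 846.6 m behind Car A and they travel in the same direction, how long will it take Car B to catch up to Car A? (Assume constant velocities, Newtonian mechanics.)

Relative speed: v_rel = 54.8 - 16.5 = 38.3 m/s
Time to catch: t = d₀/v_rel = 846.6/38.3 = 22.1 s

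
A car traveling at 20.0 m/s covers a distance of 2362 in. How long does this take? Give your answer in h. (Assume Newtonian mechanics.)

d = 2362 in × 0.0254 = 59.9948 m
t = d / v = 59.9948 / 20.0 = 2.99974 s
t = 2.99974 s / 3600.0 = 0.0008333 h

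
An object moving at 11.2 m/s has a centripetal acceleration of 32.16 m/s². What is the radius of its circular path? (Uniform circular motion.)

r = v²/a_c = 11.2²/32.16 = 3.9 m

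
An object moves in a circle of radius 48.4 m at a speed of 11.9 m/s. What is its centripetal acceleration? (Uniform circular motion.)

a_c = v²/r = 11.9²/48.4 = 141.61/48.4 = 2.93 m/s²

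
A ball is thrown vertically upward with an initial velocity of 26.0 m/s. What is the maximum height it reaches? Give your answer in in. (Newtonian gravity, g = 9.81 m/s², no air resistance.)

h_max = v₀² / (2g) = 26.0² / (2 × 9.81) = 676.0 / 19.62 = 34.4546 m
h_max = 34.4546 m / 0.0254 = 1356 in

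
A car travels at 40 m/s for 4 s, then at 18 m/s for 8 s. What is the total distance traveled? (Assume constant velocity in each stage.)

d₁ = v₁t₁ = 40 × 4 = 160 m
d₂ = v₂t₂ = 18 × 8 = 144 m
d_total = 160 + 144 = 304 m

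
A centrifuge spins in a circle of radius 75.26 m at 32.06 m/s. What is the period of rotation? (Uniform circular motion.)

T = 2πr/v = 2π×75.26/32.06 = 14.75 s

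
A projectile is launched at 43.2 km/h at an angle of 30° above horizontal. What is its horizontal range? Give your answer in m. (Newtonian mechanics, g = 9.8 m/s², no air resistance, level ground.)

v₀ = 43.2 km/h × 0.2777777777777778 = 12.0 m/s
R = v₀² × sin(2θ) / g = 12.0² × sin(2 × 30°) / 9.8 = 144.0 × 0.866025 / 9.8 = 12.73 m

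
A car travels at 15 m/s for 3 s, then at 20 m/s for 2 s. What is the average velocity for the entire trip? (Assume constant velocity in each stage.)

d₁ = v₁t₁ = 15 × 3 = 45 m
d₂ = v₂t₂ = 20 × 2 = 40 m
d_total = 85 m, t_total = 5 s
v_avg = d_total/t_total = 85/5 = 17.0 m/s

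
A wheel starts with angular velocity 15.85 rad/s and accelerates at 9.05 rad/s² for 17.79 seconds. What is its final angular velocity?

ω = ω₀ + αt = 15.85 + 9.05 × 17.79 = 176.85 rad/s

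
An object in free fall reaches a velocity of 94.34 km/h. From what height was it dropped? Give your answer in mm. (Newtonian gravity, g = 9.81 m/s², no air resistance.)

v = 94.34 km/h × 0.2777777777777778 = 26.2056 m/s
h = v² / (2g) = 26.2056² / (2 × 9.81) = 35.0017 m
h = 35.0017 m / 0.001 = 35000 mm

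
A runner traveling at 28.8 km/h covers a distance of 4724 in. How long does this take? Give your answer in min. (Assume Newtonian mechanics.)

d = 4724 in × 0.0254 = 119.99 m
v = 28.8 km/h × 0.2777777777777778 = 8.0 m/s
t = d / v = 119.99 / 8.0 = 14.9987 s
t = 14.9987 s / 60.0 = 0.25 min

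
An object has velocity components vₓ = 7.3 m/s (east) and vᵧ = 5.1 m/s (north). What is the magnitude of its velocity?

|v| = √(vₓ² + vᵧ²) = √(7.3² + 5.1²) = √(79.3) = 8.91 m/s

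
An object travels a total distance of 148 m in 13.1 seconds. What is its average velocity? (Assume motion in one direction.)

v_avg = Δd / Δt = 148 / 13.1 = 11.3 m/s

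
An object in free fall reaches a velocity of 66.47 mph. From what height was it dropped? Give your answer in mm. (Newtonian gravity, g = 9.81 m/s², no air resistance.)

v = 66.47 mph × 0.44704 = 29.7147 m/s
h = v² / (2g) = 29.7147² / (2 × 9.81) = 45.0032 m
h = 45.0032 m / 0.001 = 45000 mm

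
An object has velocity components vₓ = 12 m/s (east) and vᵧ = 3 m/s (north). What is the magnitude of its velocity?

|v| = √(vₓ² + vᵧ²) = √(12² + 3²) = √(153) = 12.37 m/s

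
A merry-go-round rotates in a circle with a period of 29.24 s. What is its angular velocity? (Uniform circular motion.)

ω = 2π/T = 2π/29.24 = 0.2149 rad/s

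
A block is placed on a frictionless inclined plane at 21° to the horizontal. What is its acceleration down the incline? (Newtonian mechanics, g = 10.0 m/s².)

a = g sin(θ) = 10.0 × sin(21°) = 10.0 × 0.3584 = 3.58 m/s²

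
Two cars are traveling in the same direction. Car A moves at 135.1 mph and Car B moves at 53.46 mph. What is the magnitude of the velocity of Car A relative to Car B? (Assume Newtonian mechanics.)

v_rel = |v_A - v_B| = |135.1 - 53.46| = 81.64 mph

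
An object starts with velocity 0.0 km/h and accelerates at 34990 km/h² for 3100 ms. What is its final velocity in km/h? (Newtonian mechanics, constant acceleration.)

v₀ = 0.0 km/h × 0.2777777777777778 = 0.0 m/s
a = 34990 km/h² × 7.716049382716049e-05 = 2.69985 m/s²
t = 3100 ms × 0.001 = 3.1 s
v = v₀ + a × t = 0.0 + 2.69985 × 3.1 = 8.36954 m/s
v = 8.36954 m/s / 0.2777777777777778 = 30.13 km/h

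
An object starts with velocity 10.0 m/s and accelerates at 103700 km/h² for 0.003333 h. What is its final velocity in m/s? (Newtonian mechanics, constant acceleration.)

a = 103700 km/h² × 7.716049382716049e-05 = 8.00154 m/s²
t = 0.003333 h × 3600.0 = 11.9988 s
v = v₀ + a × t = 10.0 + 8.00154 × 11.9988 = 106.0 m/s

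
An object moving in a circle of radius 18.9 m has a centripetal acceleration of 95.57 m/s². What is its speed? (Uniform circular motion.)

v = √(a_c × r) = √(95.57 × 18.9) = 42.5 m/s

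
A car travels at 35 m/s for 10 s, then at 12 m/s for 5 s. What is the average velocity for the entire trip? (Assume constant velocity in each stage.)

d₁ = v₁t₁ = 35 × 10 = 350 m
d₂ = v₂t₂ = 12 × 5 = 60 m
d_total = 410 m, t_total = 15 s
v_avg = d_total/t_total = 410/15 = 27.33 m/s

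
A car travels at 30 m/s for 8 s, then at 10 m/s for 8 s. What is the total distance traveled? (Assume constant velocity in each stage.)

d₁ = v₁t₁ = 30 × 8 = 240 m
d₂ = v₂t₂ = 10 × 8 = 80 m
d_total = 240 + 80 = 320 m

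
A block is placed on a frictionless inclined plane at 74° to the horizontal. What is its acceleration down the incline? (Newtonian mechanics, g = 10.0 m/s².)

a = g sin(θ) = 10.0 × sin(74°) = 10.0 × 0.9613 = 9.61 m/s²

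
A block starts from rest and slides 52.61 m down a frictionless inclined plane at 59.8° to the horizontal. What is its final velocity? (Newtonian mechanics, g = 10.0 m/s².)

a = g sin(θ) = 10.0 × sin(59.8°) = 8.6427 m/s²
v = √(2ad) = √(2 × 8.6427 × 52.61) = 30.16 m/s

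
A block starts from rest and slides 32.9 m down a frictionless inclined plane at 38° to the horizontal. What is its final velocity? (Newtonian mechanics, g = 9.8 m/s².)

a = g sin(θ) = 9.8 × sin(38°) = 6.0335 m/s²
v = √(2ad) = √(2 × 6.0335 × 32.9) = 19.92 m/s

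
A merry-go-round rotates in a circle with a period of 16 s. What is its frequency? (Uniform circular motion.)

f = 1/T = 1/16 = 0.0625 Hz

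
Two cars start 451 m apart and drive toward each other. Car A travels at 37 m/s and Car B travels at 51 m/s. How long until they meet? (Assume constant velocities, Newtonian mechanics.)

Combined speed: v_combined = 37 + 51 = 88 m/s
Time to meet: t = d/v_combined = 451/88 = 5.12 s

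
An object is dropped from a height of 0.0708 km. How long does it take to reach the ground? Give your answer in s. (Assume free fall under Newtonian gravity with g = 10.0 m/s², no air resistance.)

h = 0.0708 km × 1000.0 = 70.8 m
t = √(2h/g) = √(2 × 70.8 / 10.0) = 3.763 s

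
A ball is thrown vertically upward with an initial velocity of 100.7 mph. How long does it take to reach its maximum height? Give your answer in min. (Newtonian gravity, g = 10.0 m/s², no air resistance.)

v₀ = 100.7 mph × 0.44704 = 45.0169 m/s
t_up = v₀ / g = 45.0169 / 10.0 = 4.50169 s
t_up = 4.50169 s / 60.0 = 0.07503 min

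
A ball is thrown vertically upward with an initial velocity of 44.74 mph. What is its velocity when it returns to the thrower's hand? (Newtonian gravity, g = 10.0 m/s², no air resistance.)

By conservation of energy (no air resistance), the ball returns to the throw height with the same speed as launch, but directed downward.
|v_ground| = v₀ = 44.74 mph
v_ground = 44.74 mph (downward)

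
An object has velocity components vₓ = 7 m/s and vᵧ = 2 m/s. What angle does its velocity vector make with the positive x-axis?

θ = arctan(vᵧ/vₓ) = arctan(2/7) = 15.95°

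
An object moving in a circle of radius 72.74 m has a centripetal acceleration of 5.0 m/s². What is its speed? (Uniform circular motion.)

v = √(a_c × r) = √(5.0 × 72.74) = 19.07 m/s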